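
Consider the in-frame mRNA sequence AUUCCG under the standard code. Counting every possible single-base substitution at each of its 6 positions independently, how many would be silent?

Codon 1 (AUU, Ile): 2 synonymous substitutions.
Codon 2 (CCG, Pro): 3 synonymous substitutions.
Total: 2 + 3 = 5.

5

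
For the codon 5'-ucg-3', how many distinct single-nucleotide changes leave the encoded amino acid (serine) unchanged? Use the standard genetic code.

Position 1: none → 0 synonymous.
Position 2: none → 0 synonymous.
Position 3: UCU, UCC, UCA → 3 synonymous.
Total: 0 + 0 + 3 = 3.

3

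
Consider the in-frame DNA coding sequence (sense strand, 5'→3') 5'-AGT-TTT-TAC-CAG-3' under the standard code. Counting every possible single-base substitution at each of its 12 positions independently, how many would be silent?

4

Codon 1 (AGT, Ser): 1 synonymous substitution.
Codon 2 (TTT, Phe): 1 synonymous substitution.
Codon 3 (TAC, Tyr): 1 synonymous substitution.
Codon 4 (CAG, Gln): 1 synonymous substitution.
Total: 1 + 1 + 1 + 1 = 4.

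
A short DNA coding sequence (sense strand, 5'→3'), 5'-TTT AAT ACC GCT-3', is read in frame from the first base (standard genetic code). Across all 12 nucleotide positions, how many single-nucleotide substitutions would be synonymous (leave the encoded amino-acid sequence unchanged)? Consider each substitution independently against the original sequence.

8

Codon 1 (TTT, Phe): 1 synonymous substitution.
Codon 2 (AAT, Asn): 1 synonymous substitution.
Codon 3 (ACC, Thr): 3 synonymous substitutions.
Codon 4 (GCT, Ala): 3 synonymous substitutions.
Total: 1 + 1 + 3 + 3 = 8.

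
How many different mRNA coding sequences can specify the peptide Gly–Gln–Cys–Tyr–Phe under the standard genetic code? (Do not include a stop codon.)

64

Gly: 4 codons.
Gln: 2 codons.
Cys: 2 codons.
Tyr: 2 codons.
Phe: 2 codons.
4 × 2 × 2 × 2 × 2 = 64.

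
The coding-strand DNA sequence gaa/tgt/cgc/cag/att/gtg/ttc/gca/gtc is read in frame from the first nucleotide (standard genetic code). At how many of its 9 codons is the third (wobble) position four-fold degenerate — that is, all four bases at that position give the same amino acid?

Codon 1 GAA (Glu): third position 2-fold.
Codon 2 TGT (Cys): third position 2-fold.
Codon 3 CGC (Arg): third position 4-fold.
Codon 4 CAG (Gln): third position 2-fold.
Codon 5 ATT (Ile): third position 3-fold.
Codon 6 GTG (Val): third position 4-fold.
Codon 7 TTC (Phe): third position 2-fold.
Codon 8 GCA (Ala): third position 4-fold.
Codon 9 GTC (Val): third position 4-fold.
Four-fold degenerate third positions: 4.

4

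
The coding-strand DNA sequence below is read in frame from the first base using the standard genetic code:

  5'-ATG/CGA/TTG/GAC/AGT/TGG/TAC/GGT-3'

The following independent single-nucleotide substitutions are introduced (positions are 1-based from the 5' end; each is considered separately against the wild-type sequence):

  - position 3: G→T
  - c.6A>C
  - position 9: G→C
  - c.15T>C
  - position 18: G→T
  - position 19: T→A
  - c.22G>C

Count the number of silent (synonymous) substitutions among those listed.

2

Codon 1: ATG (Met) → ATT (Ile) — missense.
Codon 2: CGA (Arg) → CGC (Arg) — synonymous.
Codon 3: TTG (Leu) → TTC (Phe) — missense.
Codon 5: AGT (Ser) → AGC (Ser) — synonymous.
Codon 6: TGG (Trp) → TGT (Cys) — missense.
Codon 7: TAC (Tyr) → AAC (Asn) — missense.
Codon 8: GGT (Gly) → CGT (Arg) — missense.
Synonymous: 2 of 7.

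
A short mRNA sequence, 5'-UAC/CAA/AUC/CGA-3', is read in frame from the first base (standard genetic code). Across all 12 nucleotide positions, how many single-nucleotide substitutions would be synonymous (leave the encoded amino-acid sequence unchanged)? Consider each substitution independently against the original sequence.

8

Codon 1 (UAC, Tyr): 1 synonymous substitution.
Codon 2 (CAA, Gln): 1 synonymous substitution.
Codon 3 (AUC, Ile): 2 synonymous substitutions.
Codon 4 (CGA, Arg): 4 synonymous substitutions.
Total: 1 + 1 + 2 + 4 = 8.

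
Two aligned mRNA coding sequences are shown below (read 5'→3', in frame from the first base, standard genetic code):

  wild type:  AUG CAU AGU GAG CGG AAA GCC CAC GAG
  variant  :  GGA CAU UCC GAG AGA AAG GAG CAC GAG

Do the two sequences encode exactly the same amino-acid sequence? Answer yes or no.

Codon 1: AUG Met / GGA Gly — nonsynonymous.
Codon 2: CAU His / CAU His — identical.
Codon 3: AGU Ser / UCC Ser — synonymous.
Codon 4: GAG Glu / GAG Glu — identical.
Codon 5: CGG Arg / AGA Arg — synonymous.
Codon 6: AAA Lys / AAG Lys — synonymous.
Codon 7: GCC Ala / GAG Glu — nonsynonymous.
Codon 8: CAC His / CAC His — identical.
Codon 9: GAG Glu / GAG Glu — identical.
Nonsynonymous differences: 2 → different protein.

no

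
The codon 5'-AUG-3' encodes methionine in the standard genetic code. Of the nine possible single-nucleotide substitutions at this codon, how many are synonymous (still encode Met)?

Position 1: none → 0 synonymous.
Position 2: none → 0 synonymous.
Position 3: none → 0 synonymous.
Total: 0 + 0 + 0 = 0.

0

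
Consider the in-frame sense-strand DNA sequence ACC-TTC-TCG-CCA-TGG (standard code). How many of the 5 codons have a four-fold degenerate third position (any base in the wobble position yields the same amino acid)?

Codon 1 ACC (Thr): third position 4-fold.
Codon 2 TTC (Phe): third position 2-fold.
Codon 3 TCG (Ser): third position 4-fold.
Codon 4 CCA (Pro): third position 4-fold.
Codon 5 TGG (Trp): third position 1-fold.
Four-fold degenerate third positions: 3.

3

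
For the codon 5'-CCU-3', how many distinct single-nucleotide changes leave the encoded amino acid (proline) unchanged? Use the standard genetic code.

Position 1: none → 0 synonymous.
Position 2: none → 0 synonymous.
Position 3: CCC, CCA, CCG → 3 synonymous.
Total: 0 + 0 + 3 = 3.

3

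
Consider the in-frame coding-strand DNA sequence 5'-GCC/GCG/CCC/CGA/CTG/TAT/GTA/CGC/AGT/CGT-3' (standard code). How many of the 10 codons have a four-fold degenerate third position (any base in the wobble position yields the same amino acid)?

Codon 1 GCC (Ala): third position 4-fold.
Codon 2 GCG (Ala): third position 4-fold.
Codon 3 CCC (Pro): third position 4-fold.
Codon 4 CGA (Arg): third position 4-fold.
Codon 5 CTG (Leu): third position 4-fold.
Codon 6 TAT (Tyr): third position 2-fold.
Codon 7 GTA (Val): third position 4-fold.
Codon 8 CGC (Arg): third position 4-fold.
Codon 9 AGT (Ser): third position 2-fold.
Codon 10 CGT (Arg): third position 4-fold.
Four-fold degenerate third positions: 8.

8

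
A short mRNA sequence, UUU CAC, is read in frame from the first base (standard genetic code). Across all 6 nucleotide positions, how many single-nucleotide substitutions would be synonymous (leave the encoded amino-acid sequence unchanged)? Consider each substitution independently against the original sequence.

2

Codon 1 (UUU, Phe): 1 synonymous substitution.
Codon 2 (CAC, His): 1 synonymous substitution.
Total: 1 + 1 = 2.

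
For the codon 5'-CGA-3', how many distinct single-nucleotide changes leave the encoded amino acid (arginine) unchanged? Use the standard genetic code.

Position 1: AGA → 1 synonymous.
Position 2: none → 0 synonymous.
Position 3: CGT, CGC, CGG → 3 synonymous.
Total: 1 + 0 + 3 = 4.

4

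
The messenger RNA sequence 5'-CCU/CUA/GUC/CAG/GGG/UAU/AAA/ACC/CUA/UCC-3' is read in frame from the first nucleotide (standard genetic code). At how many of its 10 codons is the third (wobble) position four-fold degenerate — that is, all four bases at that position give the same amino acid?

7

Codon 1 CCU (Pro): third position 4-fold.
Codon 2 CUA (Leu): third position 4-fold.
Codon 3 GUC (Val): third position 4-fold.
Codon 4 CAG (Gln): third position 2-fold.
Codon 5 GGG (Gly): third position 4-fold.
Codon 6 UAU (Tyr): third position 2-fold.
Codon 7 AAA (Lys): third position 2-fold.
Codon 8 ACC (Thr): third position 4-fold.
Codon 9 CUA (Leu): third position 4-fold.
Codon 10 UCC (Ser): third position 4-fold.
Four-fold degenerate third positions: 7.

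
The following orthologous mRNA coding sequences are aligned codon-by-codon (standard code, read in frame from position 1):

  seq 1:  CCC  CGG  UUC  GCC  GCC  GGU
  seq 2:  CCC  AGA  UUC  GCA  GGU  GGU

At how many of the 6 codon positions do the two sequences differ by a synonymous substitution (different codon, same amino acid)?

Codon 1: CCC Pro / CCC Pro — identical.
Codon 2: CGG Arg / AGA Arg — synonymous.
Codon 3: UUC Phe / UUC Phe — identical.
Codon 4: GCC Ala / GCA Ala — synonymous.
Codon 5: GCC Ala / GGU Gly — nonsynonymous.
Codon 6: GGU Gly / GGU Gly — identical.
Synonymous differences: 2.

2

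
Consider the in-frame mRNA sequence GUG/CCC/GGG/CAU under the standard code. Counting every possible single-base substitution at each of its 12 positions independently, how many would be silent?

10

Codon 1 (GUG, Val): 3 synonymous substitutions.
Codon 2 (CCC, Pro): 3 synonymous substitutions.
Codon 3 (GGG, Gly): 3 synonymous substitutions.
Codon 4 (CAU, His): 1 synonymous substitution.
Total: 3 + 3 + 3 + 1 = 10.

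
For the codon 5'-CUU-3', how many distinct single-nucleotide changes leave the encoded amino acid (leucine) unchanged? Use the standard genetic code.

3

Position 1: none → 0 synonymous.
Position 2: none → 0 synonymous.
Position 3: CUC, CUA, CUG → 3 synonymous.
Total: 0 + 0 + 3 = 3.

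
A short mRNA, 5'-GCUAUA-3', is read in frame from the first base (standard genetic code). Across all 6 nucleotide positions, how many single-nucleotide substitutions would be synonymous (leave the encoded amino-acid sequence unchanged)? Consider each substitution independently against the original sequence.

5

Codon 1 (GCU, Ala): 3 synonymous substitutions.
Codon 2 (AUA, Ile): 2 synonymous substitutions.
Total: 3 + 2 = 5.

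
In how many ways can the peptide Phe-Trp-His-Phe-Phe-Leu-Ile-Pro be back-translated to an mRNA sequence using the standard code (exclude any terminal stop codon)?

1152

Phe: 2 codons.
Trp: 1 codon.
His: 2 codons.
Phe: 2 codons.
Phe: 2 codons.
Leu: 6 codons.
Ile: 3 codons.
Pro: 4 codons.
2 × 1 × 2 × 2 × 2 × 6 × 3 × 4 = 1152.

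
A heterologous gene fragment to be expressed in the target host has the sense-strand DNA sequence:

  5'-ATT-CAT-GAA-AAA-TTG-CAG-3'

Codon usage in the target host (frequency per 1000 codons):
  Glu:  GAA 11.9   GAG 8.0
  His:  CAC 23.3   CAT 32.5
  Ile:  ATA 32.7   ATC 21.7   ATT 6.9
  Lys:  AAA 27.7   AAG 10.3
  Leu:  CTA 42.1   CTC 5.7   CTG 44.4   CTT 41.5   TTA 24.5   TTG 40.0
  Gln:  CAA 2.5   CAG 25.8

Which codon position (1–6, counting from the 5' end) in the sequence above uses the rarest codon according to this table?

1

Codon 1 ATT (Ile): 6.9 per 1000.
Codon 2 CAT (His): 32.5 per 1000.
Codon 3 GAA (Glu): 11.9 per 1000.
Codon 4 AAA (Lys): 27.7 per 1000.
Codon 5 TTG (Leu): 40.0 per 1000.
Codon 6 CAG (Gln): 25.8 per 1000.
Lowest frequency is 6.9 at codon 1.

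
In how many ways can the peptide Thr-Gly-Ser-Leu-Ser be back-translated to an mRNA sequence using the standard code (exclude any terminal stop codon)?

3456

Thr: 4 codons.
Gly: 4 codons.
Ser: 6 codons.
Leu: 6 codons.
Ser: 6 codons.
4 × 4 × 6 × 6 × 6 = 3456.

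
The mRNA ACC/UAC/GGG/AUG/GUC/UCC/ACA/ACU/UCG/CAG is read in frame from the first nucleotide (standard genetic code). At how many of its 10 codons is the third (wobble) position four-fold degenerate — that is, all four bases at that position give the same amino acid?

7

Codon 1 ACC (Thr): third position 4-fold.
Codon 2 UAC (Tyr): third position 2-fold.
Codon 3 GGG (Gly): third position 4-fold.
Codon 4 AUG (Met): third position 1-fold.
Codon 5 GUC (Val): third position 4-fold.
Codon 6 UCC (Ser): third position 4-fold.
Codon 7 ACA (Thr): third position 4-fold.
Codon 8 ACU (Thr): third position 4-fold.
Codon 9 UCG (Ser): third position 4-fold.
Codon 10 CAG (Gln): third position 2-fold.
Four-fold degenerate third positions: 7.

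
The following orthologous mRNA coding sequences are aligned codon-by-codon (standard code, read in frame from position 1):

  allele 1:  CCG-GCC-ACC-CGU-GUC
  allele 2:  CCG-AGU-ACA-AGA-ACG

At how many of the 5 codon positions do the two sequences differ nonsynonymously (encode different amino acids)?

2

Codon 1: CCG Pro / CCG Pro — identical.
Codon 2: GCC Ala / AGU Ser — nonsynonymous.
Codon 3: ACC Thr / ACA Thr — synonymous.
Codon 4: CGU Arg / AGA Arg — synonymous.
Codon 5: GUC Val / ACG Thr — nonsynonymous.
Nonsynonymous differences: 2.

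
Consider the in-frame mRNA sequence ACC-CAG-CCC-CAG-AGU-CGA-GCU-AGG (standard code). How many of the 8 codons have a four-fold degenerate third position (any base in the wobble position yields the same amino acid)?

Codon 1 ACC (Thr): third position 4-fold.
Codon 2 CAG (Gln): third position 2-fold.
Codon 3 CCC (Pro): third position 4-fold.
Codon 4 CAG (Gln): third position 2-fold.
Codon 5 AGU (Ser): third position 2-fold.
Codon 6 CGA (Arg): third position 4-fold.
Codon 7 GCU (Ala): third position 4-fold.
Codon 8 AGG (Arg): third position 2-fold.
Four-fold degenerate third positions: 4.

4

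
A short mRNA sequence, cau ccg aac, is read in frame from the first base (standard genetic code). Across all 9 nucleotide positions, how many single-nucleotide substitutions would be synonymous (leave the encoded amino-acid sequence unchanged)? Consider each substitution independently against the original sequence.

5

Codon 1 (CAU, His): 1 synonymous substitution.
Codon 2 (CCG, Pro): 3 synonymous substitutions.
Codon 3 (AAC, Asn): 1 synonymous substitution.
Total: 1 + 3 + 1 = 5.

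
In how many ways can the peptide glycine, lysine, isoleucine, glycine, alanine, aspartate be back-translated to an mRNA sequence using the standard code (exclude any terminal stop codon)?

Gly: 4 codons.
Lys: 2 codons.
Ile: 3 codons.
Gly: 4 codons.
Ala: 4 codons.
Asp: 2 codons.
4 × 2 × 3 × 4 × 4 × 2 = 768.

768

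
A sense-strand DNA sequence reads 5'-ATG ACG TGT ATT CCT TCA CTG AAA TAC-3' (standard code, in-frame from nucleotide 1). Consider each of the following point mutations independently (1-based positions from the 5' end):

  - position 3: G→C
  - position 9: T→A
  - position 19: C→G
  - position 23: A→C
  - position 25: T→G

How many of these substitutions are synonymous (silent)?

0

Codon 1: ATG (Met) → ATC (Ile) — missense.
Codon 3: TGT (Cys) → TGA (Stop) — nonsense.
Codon 7: CTG (Leu) → GTG (Val) — missense.
Codon 8: AAA (Lys) → ACA (Thr) — missense.
Codon 9: TAC (Tyr) → GAC (Asp) — missense.
Synonymous: 0 of 5.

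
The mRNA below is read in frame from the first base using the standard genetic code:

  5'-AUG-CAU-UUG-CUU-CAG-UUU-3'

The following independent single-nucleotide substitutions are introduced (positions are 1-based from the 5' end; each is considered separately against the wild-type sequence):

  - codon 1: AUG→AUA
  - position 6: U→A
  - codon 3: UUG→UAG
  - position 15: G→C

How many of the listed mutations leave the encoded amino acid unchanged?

0

Codon 1: AUG (Met) → AUA (Ile) — missense.
Codon 2: CAU (His) → CAA (Gln) — missense.
Codon 3: UUG (Leu) → UAG (Stop) — nonsense.
Codon 5: CAG (Gln) → CAC (His) — missense.
Synonymous: 0 of 4.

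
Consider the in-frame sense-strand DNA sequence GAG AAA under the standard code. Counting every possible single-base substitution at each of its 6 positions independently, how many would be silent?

Codon 1 (GAG, Glu): 1 synonymous substitution.
Codon 2 (AAA, Lys): 1 synonymous substitution.
Total: 1 + 1 = 2.

2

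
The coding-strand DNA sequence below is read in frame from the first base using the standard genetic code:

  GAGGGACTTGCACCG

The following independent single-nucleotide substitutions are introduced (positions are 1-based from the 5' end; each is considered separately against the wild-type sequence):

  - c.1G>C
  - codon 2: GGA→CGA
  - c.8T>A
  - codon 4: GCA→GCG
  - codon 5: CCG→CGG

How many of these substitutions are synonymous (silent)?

Codon 1: GAG (Glu) → CAG (Gln) — missense.
Codon 2: GGA (Gly) → CGA (Arg) — missense.
Codon 3: CTT (Leu) → CAT (His) — missense.
Codon 4: GCA (Ala) → GCG (Ala) — synonymous.
Codon 5: CCG (Pro) → CGG (Arg) — missense.
Synonymous: 1 of 5.

1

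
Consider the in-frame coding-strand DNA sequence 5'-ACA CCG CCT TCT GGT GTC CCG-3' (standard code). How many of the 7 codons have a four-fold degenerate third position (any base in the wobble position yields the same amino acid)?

Codon 1 ACA (Thr): third position 4-fold.
Codon 2 CCG (Pro): third position 4-fold.
Codon 3 CCT (Pro): third position 4-fold.
Codon 4 TCT (Ser): third position 4-fold.
Codon 5 GGT (Gly): third position 4-fold.
Codon 6 GTC (Val): third position 4-fold.
Codon 7 CCG (Pro): third position 4-fold.
Four-fold degenerate third positions: 7.

7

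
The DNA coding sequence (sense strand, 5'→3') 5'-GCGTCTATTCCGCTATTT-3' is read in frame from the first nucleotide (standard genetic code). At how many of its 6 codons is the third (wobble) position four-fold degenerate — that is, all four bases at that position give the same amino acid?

4

Codon 1 GCG (Ala): third position 4-fold.
Codon 2 TCT (Ser): third position 4-fold.
Codon 3 ATT (Ile): third position 3-fold.
Codon 4 CCG (Pro): third position 4-fold.
Codon 5 CTA (Leu): third position 4-fold.
Codon 6 TTT (Phe): third position 2-fold.
Four-fold degenerate third positions: 4.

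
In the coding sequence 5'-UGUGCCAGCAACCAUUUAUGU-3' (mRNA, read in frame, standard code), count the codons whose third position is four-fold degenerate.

1

Codon 1 UGU (Cys): third position 2-fold.
Codon 2 GCC (Ala): third position 4-fold.
Codon 3 AGC (Ser): third position 2-fold.
Codon 4 AAC (Asn): third position 2-fold.
Codon 5 CAU (His): third position 2-fold.
Codon 6 UUA (Leu): third position 2-fold.
Codon 7 UGU (Cys): third position 2-fold.
Four-fold degenerate third positions: 1.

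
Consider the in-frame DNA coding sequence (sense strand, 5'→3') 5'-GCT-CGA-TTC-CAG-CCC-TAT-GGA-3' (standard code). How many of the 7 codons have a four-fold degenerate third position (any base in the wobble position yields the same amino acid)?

Codon 1 GCT (Ala): third position 4-fold.
Codon 2 CGA (Arg): third position 4-fold.
Codon 3 TTC (Phe): third position 2-fold.
Codon 4 CAG (Gln): third position 2-fold.
Codon 5 CCC (Pro): third position 4-fold.
Codon 6 TAT (Tyr): third position 2-fold.
Codon 7 GGA (Gly): third position 4-fold.
Four-fold degenerate third positions: 4.

4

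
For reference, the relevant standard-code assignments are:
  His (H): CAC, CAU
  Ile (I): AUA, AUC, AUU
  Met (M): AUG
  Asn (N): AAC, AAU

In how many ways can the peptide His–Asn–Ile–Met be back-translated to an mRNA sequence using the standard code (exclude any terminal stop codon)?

His: 2 codons.
Asn: 2 codons.
Ile: 3 codons.
Met: 1 codon.
2 × 2 × 3 × 1 = 12.

12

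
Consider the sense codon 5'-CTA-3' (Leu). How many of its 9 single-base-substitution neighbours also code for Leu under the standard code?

4

Position 1: TTA → 1 synonymous.
Position 2: none → 0 synonymous.
Position 3: CTT, CTC, CTG → 3 synonymous.
Total: 1 + 0 + 3 = 4.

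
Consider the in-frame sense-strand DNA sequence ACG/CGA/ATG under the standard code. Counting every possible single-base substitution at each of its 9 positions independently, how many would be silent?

Codon 1 (ACG, Thr): 3 synonymous substitutions.
Codon 2 (CGA, Arg): 4 synonymous substitutions.
Codon 3 (ATG, Met): 0 synonymous substitutions.
Total: 3 + 4 + 0 = 7.

7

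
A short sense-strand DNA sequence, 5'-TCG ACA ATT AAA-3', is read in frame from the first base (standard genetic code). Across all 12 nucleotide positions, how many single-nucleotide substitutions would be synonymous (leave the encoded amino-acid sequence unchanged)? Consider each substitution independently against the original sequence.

9

Codon 1 (TCG, Ser): 3 synonymous substitutions.
Codon 2 (ACA, Thr): 3 synonymous substitutions.
Codon 3 (ATT, Ile): 2 synonymous substitutions.
Codon 4 (AAA, Lys): 1 synonymous substitution.
Total: 3 + 3 + 2 + 1 = 9.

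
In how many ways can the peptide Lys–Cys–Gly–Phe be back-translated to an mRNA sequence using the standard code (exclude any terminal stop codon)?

32

Lys: 2 codons.
Cys: 2 codons.
Gly: 4 codons.
Phe: 2 codons.
2 × 2 × 4 × 2 = 32.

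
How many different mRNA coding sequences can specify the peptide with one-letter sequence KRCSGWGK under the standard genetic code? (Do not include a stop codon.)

Lys: 2 codons.
Arg: 6 codons.
Cys: 2 codons.
Ser: 6 codons.
Gly: 4 codons.
Trp: 1 codon.
Gly: 4 codons.
Lys: 2 codons.
2 × 6 × 2 × 6 × 4 × 1 × 4 × 2 = 4608.

4608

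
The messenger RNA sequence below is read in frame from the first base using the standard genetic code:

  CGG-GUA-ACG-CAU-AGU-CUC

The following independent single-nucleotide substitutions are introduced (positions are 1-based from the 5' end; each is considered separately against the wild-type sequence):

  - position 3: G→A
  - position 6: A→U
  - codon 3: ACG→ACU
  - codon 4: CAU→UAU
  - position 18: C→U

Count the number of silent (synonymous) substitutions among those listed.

4

Codon 1: CGG (Arg) → CGA (Arg) — synonymous.
Codon 2: GUA (Val) → GUU (Val) — synonymous.
Codon 3: ACG (Thr) → ACU (Thr) — synonymous.
Codon 4: CAU (His) → UAU (Tyr) — missense.
Codon 6: CUC (Leu) → CUU (Leu) — synonymous.
Synonymous: 4 of 5.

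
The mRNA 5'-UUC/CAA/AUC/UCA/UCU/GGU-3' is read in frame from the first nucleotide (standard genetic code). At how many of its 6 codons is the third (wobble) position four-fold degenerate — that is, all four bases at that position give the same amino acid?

3

Codon 1 UUC (Phe): third position 2-fold.
Codon 2 CAA (Gln): third position 2-fold.
Codon 3 AUC (Ile): third position 3-fold.
Codon 4 UCA (Ser): third position 4-fold.
Codon 5 UCU (Ser): third position 4-fold.
Codon 6 GGU (Gly): third position 4-fold.
Four-fold degenerate third positions: 3.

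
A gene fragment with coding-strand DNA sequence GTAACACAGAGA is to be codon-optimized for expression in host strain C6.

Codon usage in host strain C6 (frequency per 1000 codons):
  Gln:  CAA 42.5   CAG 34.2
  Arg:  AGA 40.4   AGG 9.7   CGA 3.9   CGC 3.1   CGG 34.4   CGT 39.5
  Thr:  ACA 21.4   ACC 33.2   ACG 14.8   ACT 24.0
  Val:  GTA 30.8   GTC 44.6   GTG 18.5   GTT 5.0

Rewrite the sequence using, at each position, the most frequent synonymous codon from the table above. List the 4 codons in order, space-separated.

Codon 1 (Val): best is GTC at 44.6.
Codon 2 (Thr): best is ACC at 33.2.
Codon 3 (Gln): best is CAA at 42.5.
Codon 4 (Arg): best is AGA at 40.4.

GTC ACC CAA AGA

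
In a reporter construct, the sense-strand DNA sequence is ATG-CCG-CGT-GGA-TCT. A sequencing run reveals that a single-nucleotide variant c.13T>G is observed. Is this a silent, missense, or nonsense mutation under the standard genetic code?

Position 13 falls in codon 5: TCT → Ser.
After the substitution the codon is GCT → Ala.
Ser ≠ Ala, so this is a missense mutation.

missense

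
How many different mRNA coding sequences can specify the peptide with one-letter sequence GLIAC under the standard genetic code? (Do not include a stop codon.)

Gly: 4 codons.
Leu: 6 codons.
Ile: 3 codons.
Ala: 4 codons.
Cys: 2 codons.
4 × 6 × 3 × 4 × 2 = 576.

576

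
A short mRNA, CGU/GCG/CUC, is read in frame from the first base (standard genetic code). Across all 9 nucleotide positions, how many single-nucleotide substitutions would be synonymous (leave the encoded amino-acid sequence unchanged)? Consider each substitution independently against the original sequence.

Codon 1 (CGU, Arg): 3 synonymous substitutions.
Codon 2 (GCG, Ala): 3 synonymous substitutions.
Codon 3 (CUC, Leu): 3 synonymous substitutions.
Total: 3 + 3 + 3 = 9.

9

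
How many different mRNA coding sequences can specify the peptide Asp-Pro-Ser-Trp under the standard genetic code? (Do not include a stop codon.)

48

Asp: 2 codons.
Pro: 4 codons.
Ser: 6 codons.
Trp: 1 codon.
2 × 4 × 6 × 1 = 48.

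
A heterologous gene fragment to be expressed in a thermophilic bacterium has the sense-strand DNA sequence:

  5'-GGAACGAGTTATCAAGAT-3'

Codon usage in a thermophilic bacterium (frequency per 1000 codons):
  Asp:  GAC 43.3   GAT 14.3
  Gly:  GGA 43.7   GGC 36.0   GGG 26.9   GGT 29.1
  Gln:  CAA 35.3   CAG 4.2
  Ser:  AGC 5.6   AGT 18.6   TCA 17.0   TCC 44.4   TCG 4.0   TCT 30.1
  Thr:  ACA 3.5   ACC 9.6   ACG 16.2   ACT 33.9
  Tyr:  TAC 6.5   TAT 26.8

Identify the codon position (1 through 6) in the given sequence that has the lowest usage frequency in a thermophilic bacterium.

6

Codon 1 GGA (Gly): 43.7 per 1000.
Codon 2 ACG (Thr): 16.2 per 1000.
Codon 3 AGT (Ser): 18.6 per 1000.
Codon 4 TAT (Tyr): 26.8 per 1000.
Codon 5 CAA (Gln): 35.3 per 1000.
Codon 6 GAT (Asp): 14.3 per 1000.
Lowest frequency is 14.3 at codon 6.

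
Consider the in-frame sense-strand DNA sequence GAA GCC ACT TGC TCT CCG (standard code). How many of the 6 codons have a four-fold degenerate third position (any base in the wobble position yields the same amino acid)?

Codon 1 GAA (Glu): third position 2-fold.
Codon 2 GCC (Ala): third position 4-fold.
Codon 3 ACT (Thr): third position 4-fold.
Codon 4 TGC (Cys): third position 2-fold.
Codon 5 TCT (Ser): third position 4-fold.
Codon 6 CCG (Pro): third position 4-fold.
Four-fold degenerate third positions: 4.

4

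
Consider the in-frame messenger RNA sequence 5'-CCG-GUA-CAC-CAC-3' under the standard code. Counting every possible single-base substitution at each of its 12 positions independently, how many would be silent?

Codon 1 (CCG, Pro): 3 synonymous substitutions.
Codon 2 (GUA, Val): 3 synonymous substitutions.
Codon 3 (CAC, His): 1 synonymous substitution.
Codon 4 (CAC, His): 1 synonymous substitution.
Total: 3 + 3 + 1 + 1 = 8.

8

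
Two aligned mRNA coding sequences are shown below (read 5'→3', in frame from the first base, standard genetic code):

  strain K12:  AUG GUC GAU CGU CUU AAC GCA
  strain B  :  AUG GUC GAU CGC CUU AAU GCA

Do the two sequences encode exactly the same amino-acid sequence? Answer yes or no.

yes

Codon 1: AUG Met / AUG Met — identical.
Codon 2: GUC Val / GUC Val — identical.
Codon 3: GAU Asp / GAU Asp — identical.
Codon 4: CGU Arg / CGC Arg — synonymous.
Codon 5: CUU Leu / CUU Leu — identical.
Codon 6: AAC Asn / AAU Asn — synonymous.
Codon 7: GCA Ala / GCA Ala — identical.
Nonsynonymous differences: 0 → same protein.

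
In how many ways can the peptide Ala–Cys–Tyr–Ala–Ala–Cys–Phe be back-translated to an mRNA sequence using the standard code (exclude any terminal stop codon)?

1024

Ala: 4 codons.
Cys: 2 codons.
Tyr: 2 codons.
Ala: 4 codons.
Ala: 4 codons.
Cys: 2 codons.
Phe: 2 codons.
4 × 2 × 2 × 4 × 4 × 2 × 2 = 1024.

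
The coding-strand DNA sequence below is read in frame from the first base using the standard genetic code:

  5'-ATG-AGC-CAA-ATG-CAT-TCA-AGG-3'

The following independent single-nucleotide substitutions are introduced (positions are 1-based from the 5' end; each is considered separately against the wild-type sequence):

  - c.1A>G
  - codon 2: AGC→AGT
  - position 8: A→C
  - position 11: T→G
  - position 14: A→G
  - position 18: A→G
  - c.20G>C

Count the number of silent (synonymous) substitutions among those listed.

2

Codon 1: ATG (Met) → GTG (Val) — missense.
Codon 2: AGC (Ser) → AGT (Ser) — synonymous.
Codon 3: CAA (Gln) → CCA (Pro) — missense.
Codon 4: ATG (Met) → AGG (Arg) — missense.
Codon 5: CAT (His) → CGT (Arg) — missense.
Codon 6: TCA (Ser) → TCG (Ser) — synonymous.
Codon 7: AGG (Arg) → ACG (Thr) — missense.
Synonymous: 2 of 7.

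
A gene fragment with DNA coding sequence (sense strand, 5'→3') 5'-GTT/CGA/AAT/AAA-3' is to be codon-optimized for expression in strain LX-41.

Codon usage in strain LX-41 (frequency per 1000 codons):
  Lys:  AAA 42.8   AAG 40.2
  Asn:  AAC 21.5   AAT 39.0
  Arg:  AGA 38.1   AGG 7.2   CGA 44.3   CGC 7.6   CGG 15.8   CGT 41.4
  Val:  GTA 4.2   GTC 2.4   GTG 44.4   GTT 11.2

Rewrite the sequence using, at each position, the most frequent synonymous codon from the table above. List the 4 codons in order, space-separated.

Codon 1 (Val): best is GTG at 44.4.
Codon 2 (Arg): best is CGA at 44.3.
Codon 3 (Asn): best is AAT at 39.0.
Codon 4 (Lys): best is AAA at 42.8.

GTG CGA AAT AAA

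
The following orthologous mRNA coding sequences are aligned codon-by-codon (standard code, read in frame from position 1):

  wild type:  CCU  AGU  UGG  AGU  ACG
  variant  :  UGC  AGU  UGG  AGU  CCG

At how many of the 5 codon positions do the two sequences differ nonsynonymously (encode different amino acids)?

Codon 1: CCU Pro / UGC Cys — nonsynonymous.
Codon 2: AGU Ser / AGU Ser — identical.
Codon 3: UGG Trp / UGG Trp — identical.
Codon 4: AGU Ser / AGU Ser — identical.
Codon 5: ACG Thr / CCG Pro — nonsynonymous.
Nonsynonymous differences: 2.

2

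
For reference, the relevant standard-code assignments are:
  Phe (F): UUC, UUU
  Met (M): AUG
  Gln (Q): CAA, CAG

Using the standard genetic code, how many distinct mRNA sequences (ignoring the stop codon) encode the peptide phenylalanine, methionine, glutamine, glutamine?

8

Phe: 2 codons.
Met: 1 codon.
Gln: 2 codons.
Gln: 2 codons.
2 × 1 × 2 × 2 = 8.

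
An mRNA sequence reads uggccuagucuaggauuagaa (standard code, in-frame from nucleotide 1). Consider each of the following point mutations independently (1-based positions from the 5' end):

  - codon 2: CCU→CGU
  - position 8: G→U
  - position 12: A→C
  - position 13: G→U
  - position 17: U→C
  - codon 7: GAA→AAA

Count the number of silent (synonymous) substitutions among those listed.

1

Codon 2: CCU (Pro) → CGU (Arg) — missense.
Codon 3: AGU (Ser) → AUU (Ile) — missense.
Codon 4: CUA (Leu) → CUC (Leu) — synonymous.
Codon 5: GGA (Gly) → UGA (Stop) — nonsense.
Codon 6: UUA (Leu) → UCA (Ser) — missense.
Codon 7: GAA (Glu) → AAA (Lys) — missense.
Synonymous: 1 of 6.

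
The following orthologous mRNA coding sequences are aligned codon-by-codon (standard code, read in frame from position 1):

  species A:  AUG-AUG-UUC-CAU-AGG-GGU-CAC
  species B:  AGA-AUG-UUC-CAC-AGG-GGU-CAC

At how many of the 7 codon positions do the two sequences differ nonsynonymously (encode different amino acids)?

Codon 1: AUG Met / AGA Arg — nonsynonymous.
Codon 2: AUG Met / AUG Met — identical.
Codon 3: UUC Phe / UUC Phe — identical.
Codon 4: CAU His / CAC His — synonymous.
Codon 5: AGG Arg / AGG Arg — identical.
Codon 6: GGU Gly / GGU Gly — identical.
Codon 7: CAC His / CAC His — identical.
Nonsynonymous differences: 1.

1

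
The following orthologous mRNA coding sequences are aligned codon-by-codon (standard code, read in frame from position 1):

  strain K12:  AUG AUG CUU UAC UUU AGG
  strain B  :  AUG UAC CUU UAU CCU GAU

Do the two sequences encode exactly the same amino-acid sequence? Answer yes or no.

no

Codon 1: AUG Met / AUG Met — identical.
Codon 2: AUG Met / UAC Tyr — nonsynonymous.
Codon 3: CUU Leu / CUU Leu — identical.
Codon 4: UAC Tyr / UAU Tyr — synonymous.
Codon 5: UUU Phe / CCU Pro — nonsynonymous.
Codon 6: AGG Arg / GAU Asp — nonsynonymous.
Nonsynonymous differences: 3 → different protein.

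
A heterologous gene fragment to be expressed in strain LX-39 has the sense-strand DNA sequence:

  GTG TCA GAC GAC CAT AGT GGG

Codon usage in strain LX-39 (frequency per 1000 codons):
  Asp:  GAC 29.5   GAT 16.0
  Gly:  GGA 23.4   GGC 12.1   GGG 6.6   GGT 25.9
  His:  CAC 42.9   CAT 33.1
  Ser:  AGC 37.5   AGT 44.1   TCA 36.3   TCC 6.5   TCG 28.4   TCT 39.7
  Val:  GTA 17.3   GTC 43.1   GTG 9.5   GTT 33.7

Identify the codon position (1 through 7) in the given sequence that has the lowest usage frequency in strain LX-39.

7

Codon 1 GTG (Val): 9.5 per 1000.
Codon 2 TCA (Ser): 36.3 per 1000.
Codon 3 GAC (Asp): 29.5 per 1000.
Codon 4 GAC (Asp): 29.5 per 1000.
Codon 5 CAT (His): 33.1 per 1000.
Codon 6 AGT (Ser): 44.1 per 1000.
Codon 7 GGG (Gly): 6.6 per 1000.
Lowest frequency is 6.6 at codon 7.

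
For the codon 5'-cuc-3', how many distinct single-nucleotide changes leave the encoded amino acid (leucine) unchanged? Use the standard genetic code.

3

Position 1: none → 0 synonymous.
Position 2: none → 0 synonymous.
Position 3: CUU, CUA, CUG → 3 synonymous.
Total: 0 + 0 + 3 = 3.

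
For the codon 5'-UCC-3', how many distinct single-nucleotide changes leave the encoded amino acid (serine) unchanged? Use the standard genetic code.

Position 1: none → 0 synonymous.
Position 2: none → 0 synonymous.
Position 3: UCU, UCA, UCG → 3 synonymous.
Total: 0 + 0 + 3 = 3.

3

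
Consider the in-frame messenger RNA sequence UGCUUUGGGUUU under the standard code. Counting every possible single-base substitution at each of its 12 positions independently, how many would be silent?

Codon 1 (UGC, Cys): 1 synonymous substitution.
Codon 2 (UUU, Phe): 1 synonymous substitution.
Codon 3 (GGG, Gly): 3 synonymous substitutions.
Codon 4 (UUU, Phe): 1 synonymous substitution.
Total: 1 + 1 + 3 + 1 = 6.

6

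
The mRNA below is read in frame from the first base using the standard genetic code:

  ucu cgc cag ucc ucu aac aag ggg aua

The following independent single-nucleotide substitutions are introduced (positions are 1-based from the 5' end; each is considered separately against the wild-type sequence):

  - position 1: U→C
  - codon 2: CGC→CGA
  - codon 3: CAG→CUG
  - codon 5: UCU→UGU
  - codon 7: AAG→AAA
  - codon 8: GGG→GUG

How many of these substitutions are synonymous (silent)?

Codon 1: UCU (Ser) → CCU (Pro) — missense.
Codon 2: CGC (Arg) → CGA (Arg) — synonymous.
Codon 3: CAG (Gln) → CUG (Leu) — missense.
Codon 5: UCU (Ser) → UGU (Cys) — missense.
Codon 7: AAG (Lys) → AAA (Lys) — synonymous.
Codon 8: GGG (Gly) → GUG (Val) — missense.
Synonymous: 2 of 6.

2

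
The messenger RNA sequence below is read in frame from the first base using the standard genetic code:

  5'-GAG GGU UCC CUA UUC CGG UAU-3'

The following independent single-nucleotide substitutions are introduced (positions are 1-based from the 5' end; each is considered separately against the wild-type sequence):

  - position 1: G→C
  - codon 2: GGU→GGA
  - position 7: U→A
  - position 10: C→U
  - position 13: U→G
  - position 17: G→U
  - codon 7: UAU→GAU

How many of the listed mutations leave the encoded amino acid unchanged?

2

Codon 1: GAG (Glu) → CAG (Gln) — missense.
Codon 2: GGU (Gly) → GGA (Gly) — synonymous.
Codon 3: UCC (Ser) → ACC (Thr) — missense.
Codon 4: CUA (Leu) → UUA (Leu) — synonymous.
Codon 5: UUC (Phe) → GUC (Val) — missense.
Codon 6: CGG (Arg) → CUG (Leu) — missense.
Codon 7: UAU (Tyr) → GAU (Asp) — missense.
Synonymous: 2 of 7.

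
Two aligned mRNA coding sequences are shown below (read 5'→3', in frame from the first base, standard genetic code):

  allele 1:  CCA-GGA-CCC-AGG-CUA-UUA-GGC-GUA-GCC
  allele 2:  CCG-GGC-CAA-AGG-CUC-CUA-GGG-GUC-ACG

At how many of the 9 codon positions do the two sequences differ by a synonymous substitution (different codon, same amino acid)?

6

Codon 1: CCA Pro / CCG Pro — synonymous.
Codon 2: GGA Gly / GGC Gly — synonymous.
Codon 3: CCC Pro / CAA Gln — nonsynonymous.
Codon 4: AGG Arg / AGG Arg — identical.
Codon 5: CUA Leu / CUC Leu — synonymous.
Codon 6: UUA Leu / CUA Leu — synonymous.
Codon 7: GGC Gly / GGG Gly — synonymous.
Codon 8: GUA Val / GUC Val — synonymous.
Codon 9: GCC Ala / ACG Thr — nonsynonymous.
Synonymous differences: 6.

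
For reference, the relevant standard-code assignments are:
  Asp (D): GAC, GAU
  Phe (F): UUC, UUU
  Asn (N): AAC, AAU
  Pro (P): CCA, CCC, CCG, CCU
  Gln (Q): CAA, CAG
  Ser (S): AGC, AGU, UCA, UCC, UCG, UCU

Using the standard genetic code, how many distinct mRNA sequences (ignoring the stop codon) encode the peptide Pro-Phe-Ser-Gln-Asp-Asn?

384

Pro: 4 codons.
Phe: 2 codons.
Ser: 6 codons.
Gln: 2 codons.
Asp: 2 codons.
Asn: 2 codons.
4 × 2 × 6 × 2 × 2 × 2 = 384.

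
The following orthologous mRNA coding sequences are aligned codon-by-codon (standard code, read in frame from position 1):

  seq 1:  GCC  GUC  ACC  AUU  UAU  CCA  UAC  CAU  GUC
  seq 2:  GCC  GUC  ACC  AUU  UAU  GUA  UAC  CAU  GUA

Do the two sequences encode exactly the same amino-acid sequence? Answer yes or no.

Codon 1: GCC Ala / GCC Ala — identical.
Codon 2: GUC Val / GUC Val — identical.
Codon 3: ACC Thr / ACC Thr — identical.
Codon 4: AUU Ile / AUU Ile — identical.
Codon 5: UAU Tyr / UAU Tyr — identical.
Codon 6: CCA Pro / GUA Val — nonsynonymous.
Codon 7: UAC Tyr / UAC Tyr — identical.
Codon 8: CAU His / CAU His — identical.
Codon 9: GUC Val / GUA Val — synonymous.
Nonsynonymous differences: 1 → different protein.

no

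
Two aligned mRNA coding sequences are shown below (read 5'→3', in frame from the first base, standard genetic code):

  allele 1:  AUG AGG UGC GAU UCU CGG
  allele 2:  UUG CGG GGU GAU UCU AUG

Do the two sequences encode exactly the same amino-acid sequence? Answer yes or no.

no

Codon 1: AUG Met / UUG Leu — nonsynonymous.
Codon 2: AGG Arg / CGG Arg — synonymous.
Codon 3: UGC Cys / GGU Gly — nonsynonymous.
Codon 4: GAU Asp / GAU Asp — identical.
Codon 5: UCU Ser / UCU Ser — identical.
Codon 6: CGG Arg / AUG Met — nonsynonymous.
Nonsynonymous differences: 3 → different protein.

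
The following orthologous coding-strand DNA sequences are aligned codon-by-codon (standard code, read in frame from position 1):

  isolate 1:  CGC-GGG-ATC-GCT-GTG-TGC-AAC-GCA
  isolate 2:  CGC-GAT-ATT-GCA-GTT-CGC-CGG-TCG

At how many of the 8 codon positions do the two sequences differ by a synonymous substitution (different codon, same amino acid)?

Codon 1: CGC Arg / CGC Arg — identical.
Codon 2: GGG Gly / GAT Asp — nonsynonymous.
Codon 3: ATC Ile / ATT Ile — synonymous.
Codon 4: GCT Ala / GCA Ala — synonymous.
Codon 5: GTG Val / GTT Val — synonymous.
Codon 6: TGC Cys / CGC Arg — nonsynonymous.
Codon 7: AAC Asn / CGG Arg — nonsynonymous.
Codon 8: GCA Ala / TCG Ser — nonsynonymous.
Synonymous differences: 3.

3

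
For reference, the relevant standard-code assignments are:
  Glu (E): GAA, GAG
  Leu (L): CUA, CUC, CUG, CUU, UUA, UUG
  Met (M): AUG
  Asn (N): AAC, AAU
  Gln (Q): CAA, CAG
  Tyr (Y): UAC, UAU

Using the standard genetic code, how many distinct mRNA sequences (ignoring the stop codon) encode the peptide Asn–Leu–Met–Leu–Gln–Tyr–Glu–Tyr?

Asn: 2 codons.
Leu: 6 codons.
Met: 1 codon.
Leu: 6 codons.
Gln: 2 codons.
Tyr: 2 codons.
Glu: 2 codons.
Tyr: 2 codons.
2 × 6 × 1 × 6 × 2 × 2 × 2 × 2 = 1152.

1152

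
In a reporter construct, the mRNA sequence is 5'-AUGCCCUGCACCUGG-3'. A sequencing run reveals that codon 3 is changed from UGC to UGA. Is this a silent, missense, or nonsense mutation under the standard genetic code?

nonsense

Position 9 falls in codon 3: UGC → Cys.
After the substitution the codon is UGA → Stop.
The new codon is a stop codon, so this is a nonsense mutation.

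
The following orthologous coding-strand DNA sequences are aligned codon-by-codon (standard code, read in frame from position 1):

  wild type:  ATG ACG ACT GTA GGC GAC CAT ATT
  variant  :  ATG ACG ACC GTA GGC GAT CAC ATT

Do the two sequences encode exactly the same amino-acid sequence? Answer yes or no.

yes

Codon 1: ATG Met / ATG Met — identical.
Codon 2: ACG Thr / ACG Thr — identical.
Codon 3: ACT Thr / ACC Thr — synonymous.
Codon 4: GTA Val / GTA Val — identical.
Codon 5: GGC Gly / GGC Gly — identical.
Codon 6: GAC Asp / GAT Asp — synonymous.
Codon 7: CAT His / CAC His — synonymous.
Codon 8: ATT Ile / ATT Ile — identical.
Nonsynonymous differences: 0 → same protein.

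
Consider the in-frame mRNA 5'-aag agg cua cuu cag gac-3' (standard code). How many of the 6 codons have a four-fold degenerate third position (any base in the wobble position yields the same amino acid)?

Codon 1 AAG (Lys): third position 2-fold.
Codon 2 AGG (Arg): third position 2-fold.
Codon 3 CUA (Leu): third position 4-fold.
Codon 4 CUU (Leu): third position 4-fold.
Codon 5 CAG (Gln): third position 2-fold.
Codon 6 GAC (Asp): third position 2-fold.
Four-fold degenerate third positions: 2.

2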